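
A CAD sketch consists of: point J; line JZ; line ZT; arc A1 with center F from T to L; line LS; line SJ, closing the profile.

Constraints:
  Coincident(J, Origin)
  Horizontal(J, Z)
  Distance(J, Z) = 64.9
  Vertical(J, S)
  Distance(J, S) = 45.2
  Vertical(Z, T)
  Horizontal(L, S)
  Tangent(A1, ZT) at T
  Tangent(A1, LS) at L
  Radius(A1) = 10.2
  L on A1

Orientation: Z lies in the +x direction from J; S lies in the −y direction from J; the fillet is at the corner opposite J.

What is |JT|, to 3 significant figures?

73.7

J is at the origin; J and Z share the same y with |JZ| = 64.9 and Z on the +x side, so Z = (64.9, 0.00). JS is vertical with |JS| = 45.2 and S on the −y side, so S = (0.00, -45.2). The virtual corner opposite J is at (64.9, -45.2). The tangent condition forces FT to be normal to ZT and tangency of A1 to LS means the radius FL is perpendicular to LS, with radius 10.2, so the center F sits 10.2 in from both sides at F = (54.7, -35.0). That places the tangent points at T = (64.9, -35.0) on ZT and L = (54.7, -45.2) on LS. Then |JT| = |T − J| = 73.7.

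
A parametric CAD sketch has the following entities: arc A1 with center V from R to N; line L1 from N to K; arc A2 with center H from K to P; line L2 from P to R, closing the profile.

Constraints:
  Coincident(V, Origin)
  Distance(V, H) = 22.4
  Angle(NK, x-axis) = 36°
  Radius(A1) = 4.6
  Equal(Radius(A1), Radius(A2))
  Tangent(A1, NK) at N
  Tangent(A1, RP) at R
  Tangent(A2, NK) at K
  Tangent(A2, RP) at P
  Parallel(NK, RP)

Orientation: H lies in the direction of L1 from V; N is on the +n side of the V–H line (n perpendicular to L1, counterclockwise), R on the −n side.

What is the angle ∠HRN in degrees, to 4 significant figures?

78.40°

V is at the origin and H lies 22.4 along u from V, so H = 22.4·u = (18.12, 13.17). Tangency of A1 to both parallel lines with radius 4.6 puts N and R at V ± 4.6·n: N = (-2.704, 3.721), R = (2.704, -3.721). Then cos ∠HRN = RH·RN / (|RH||RN|), giving 78.40°.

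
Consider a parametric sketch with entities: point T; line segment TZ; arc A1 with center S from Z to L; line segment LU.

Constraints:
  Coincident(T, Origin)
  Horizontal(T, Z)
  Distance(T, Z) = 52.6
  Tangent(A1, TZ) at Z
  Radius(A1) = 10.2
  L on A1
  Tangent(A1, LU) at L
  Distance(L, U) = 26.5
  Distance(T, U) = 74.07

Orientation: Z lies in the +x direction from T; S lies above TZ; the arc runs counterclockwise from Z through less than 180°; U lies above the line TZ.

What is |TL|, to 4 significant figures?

63.47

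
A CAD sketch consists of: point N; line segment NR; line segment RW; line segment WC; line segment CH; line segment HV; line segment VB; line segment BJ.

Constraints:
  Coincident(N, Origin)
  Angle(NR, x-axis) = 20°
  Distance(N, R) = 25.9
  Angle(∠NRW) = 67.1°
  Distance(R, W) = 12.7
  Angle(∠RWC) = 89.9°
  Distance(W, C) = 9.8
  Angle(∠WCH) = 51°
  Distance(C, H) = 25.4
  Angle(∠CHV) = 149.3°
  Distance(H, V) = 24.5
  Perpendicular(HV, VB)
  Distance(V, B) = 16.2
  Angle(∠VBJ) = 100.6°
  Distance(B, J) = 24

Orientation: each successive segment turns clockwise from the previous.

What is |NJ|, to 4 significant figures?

38.10

N is at the origin; NR runs at 20.0° with length 25.9, so R = (24.34, 8.858). ∠NRW = 67.1° gives RW at -92.90° from the x-axis; with |RW| = 12.7, W = (23.70, -3.825). ∠RWC = 89.9° gives WC at 177.0° from the x-axis; with |WC| = 9.8, C = (13.91, -3.313). ∠WCH = 51.0° gives CH at 48.00° from the x-axis; with |CH| = 25.4, H = (30.90, 15.56). ∠CHV = 149.3° gives HV at 17.30° from the x-axis; with |HV| = 24.5, V = (54.30, 22.85). HV is perpendicular to VB, so VB runs at -72.70°; with |VB| = 16.2, B = (59.11, 7.382). ∠VBJ = 100.6° gives BJ at -152.1° from the x-axis; with |BJ| = 24.0, J = (37.90, -3.848). Then |NJ| = |J − N| = 38.10.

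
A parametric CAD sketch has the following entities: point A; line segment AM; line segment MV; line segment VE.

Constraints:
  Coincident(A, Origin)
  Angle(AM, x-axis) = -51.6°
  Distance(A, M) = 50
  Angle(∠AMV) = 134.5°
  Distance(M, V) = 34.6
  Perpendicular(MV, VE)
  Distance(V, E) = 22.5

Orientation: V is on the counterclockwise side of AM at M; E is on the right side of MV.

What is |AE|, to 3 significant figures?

90.7

A is at the origin; AM runs at -51.6° with length 50.0, so M = 50.0·(cos -51.6°, sin -51.6°) = (31.1, -39.2). ∠AMV = 134.5°, so MV runs at -51.6° + (180° − 134.5°) = -6.10° from the x-axis; with |MV| = 34.6, V = M + 34.6·(cos -6.10°, sin -6.10°) = (65.5, -42.9). The perpendicularity gives VE at right angles to MV; with |VE| = 22.5 on the right of MV, E = V + 22.5·(-0.106, -0.994) = (63.1, -65.2). Then |AE| = |E − A| = 90.7.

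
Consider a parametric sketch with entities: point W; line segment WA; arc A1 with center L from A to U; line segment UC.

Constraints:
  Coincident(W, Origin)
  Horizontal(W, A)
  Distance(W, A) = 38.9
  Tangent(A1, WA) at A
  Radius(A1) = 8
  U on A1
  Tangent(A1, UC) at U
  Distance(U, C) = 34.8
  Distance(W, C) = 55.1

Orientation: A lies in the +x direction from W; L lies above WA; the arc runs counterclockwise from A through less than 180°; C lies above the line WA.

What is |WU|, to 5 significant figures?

47.628

W is at the origin; W and A share the same y with |WA| = 38.9 and A on the +x side, so A = (38.900, 0.0000). A1 meets WA tangentially, so LA is at right angles to WA, so L = A + (0, 8) = (38.900, 8.0000). Since LU ⟂ UC (tangency), |LC| = √(8.0² + 34.8²) = 35.708 regardless of where U sits on A1. So C lies on both circle(W, 55.1) and circle(L, 35.708); the above-WA intersection is C = (33.988, 43.368). U is the foot of the tangent from C: U = (46.376, 10.848).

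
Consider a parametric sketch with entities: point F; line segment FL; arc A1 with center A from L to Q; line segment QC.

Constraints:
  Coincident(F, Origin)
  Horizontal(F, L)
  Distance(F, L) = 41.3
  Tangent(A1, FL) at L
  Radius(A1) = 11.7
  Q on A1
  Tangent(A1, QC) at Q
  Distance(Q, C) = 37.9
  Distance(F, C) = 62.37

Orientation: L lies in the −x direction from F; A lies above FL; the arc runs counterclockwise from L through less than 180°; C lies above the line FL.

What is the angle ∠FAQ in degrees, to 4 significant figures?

25.16°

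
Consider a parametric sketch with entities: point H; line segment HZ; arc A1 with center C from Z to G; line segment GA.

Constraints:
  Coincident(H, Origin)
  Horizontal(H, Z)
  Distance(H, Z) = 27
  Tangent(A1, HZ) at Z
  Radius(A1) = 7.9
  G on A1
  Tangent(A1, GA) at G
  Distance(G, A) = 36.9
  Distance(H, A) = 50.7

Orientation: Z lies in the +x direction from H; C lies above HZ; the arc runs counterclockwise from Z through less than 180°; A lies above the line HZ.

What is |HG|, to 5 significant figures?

36.026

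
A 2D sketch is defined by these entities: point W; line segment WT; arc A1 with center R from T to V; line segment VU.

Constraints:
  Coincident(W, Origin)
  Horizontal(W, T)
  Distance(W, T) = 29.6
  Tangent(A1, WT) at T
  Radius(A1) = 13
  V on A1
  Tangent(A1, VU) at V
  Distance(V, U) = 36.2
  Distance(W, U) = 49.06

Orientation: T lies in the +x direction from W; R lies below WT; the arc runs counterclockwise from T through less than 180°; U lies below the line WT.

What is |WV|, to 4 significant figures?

20.26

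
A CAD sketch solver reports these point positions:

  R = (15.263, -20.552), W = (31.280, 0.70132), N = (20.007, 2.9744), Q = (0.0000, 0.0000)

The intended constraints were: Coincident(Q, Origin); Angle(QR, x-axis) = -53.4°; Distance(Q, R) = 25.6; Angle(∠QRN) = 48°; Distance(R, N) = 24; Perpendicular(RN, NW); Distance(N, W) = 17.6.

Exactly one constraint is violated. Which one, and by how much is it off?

Distance(N, W) = 17.6 — off by 6.10.

Q = (0.00, 0.00) ✓; QR at -53.40° ✓; |QR| = 25.60 ✓; ∠QRN = 48.00° ✓; |RN| = 24.00 ✓; ∠(RN, NW) = 90.00° ✓; |NW| = 11.50 ✗.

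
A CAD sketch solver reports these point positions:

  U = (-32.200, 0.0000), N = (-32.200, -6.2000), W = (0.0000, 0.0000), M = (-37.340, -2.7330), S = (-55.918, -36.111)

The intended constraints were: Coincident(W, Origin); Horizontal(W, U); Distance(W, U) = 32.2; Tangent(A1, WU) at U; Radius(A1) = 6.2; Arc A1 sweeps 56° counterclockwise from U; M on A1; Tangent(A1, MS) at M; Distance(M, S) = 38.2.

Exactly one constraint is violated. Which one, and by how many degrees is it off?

Tangent(A1, MS) at M — off by 4.90°.

W = (0.00, 0.00) ✓; W.y = 0.00, U.y = 0.00 ✓; |WU| = 32.20 ✓; ∠(NU, UW) = 90.00° ✓; |NU| = 6.200 ✓; bearing(N→M) − bearing(N→U) = 56.00° ✓; |NM| = 6.200 ✓; ∠(NM, MS) = 85.10° ✗; |MS| = 38.20 ✓.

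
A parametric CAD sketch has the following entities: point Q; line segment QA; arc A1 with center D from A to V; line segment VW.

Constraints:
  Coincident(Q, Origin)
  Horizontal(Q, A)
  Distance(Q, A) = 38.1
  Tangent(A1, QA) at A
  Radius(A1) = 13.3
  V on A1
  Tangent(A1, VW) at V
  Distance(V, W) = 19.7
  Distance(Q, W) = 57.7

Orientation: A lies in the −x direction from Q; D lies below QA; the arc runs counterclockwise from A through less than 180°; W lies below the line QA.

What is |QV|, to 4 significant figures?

53.65

Checks: |DV| = 13.30 ✓; ∠(DV, VW) = 90.00° ✓; |VW| = 19.70 ✓; |QW| = 57.70 ✓.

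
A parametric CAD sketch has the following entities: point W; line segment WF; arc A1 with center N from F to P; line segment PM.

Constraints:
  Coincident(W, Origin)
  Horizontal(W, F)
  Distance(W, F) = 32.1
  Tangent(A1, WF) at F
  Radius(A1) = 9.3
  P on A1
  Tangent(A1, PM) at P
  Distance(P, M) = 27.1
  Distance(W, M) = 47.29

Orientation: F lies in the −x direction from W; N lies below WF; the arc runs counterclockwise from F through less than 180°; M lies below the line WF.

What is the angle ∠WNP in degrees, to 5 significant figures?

170.03°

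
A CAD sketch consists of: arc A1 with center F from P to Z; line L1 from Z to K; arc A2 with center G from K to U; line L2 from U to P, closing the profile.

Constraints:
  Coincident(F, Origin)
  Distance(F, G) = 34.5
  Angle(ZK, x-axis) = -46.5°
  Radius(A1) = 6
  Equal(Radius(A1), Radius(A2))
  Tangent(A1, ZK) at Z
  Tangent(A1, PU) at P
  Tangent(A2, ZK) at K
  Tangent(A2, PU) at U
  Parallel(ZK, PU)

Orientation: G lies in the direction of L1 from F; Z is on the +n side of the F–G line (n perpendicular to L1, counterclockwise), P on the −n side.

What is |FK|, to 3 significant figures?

35.0

The slot axis is L1's direction at -46.5°, so u = (cos -46.5°, sin -46.5°) = (0.688, -0.725) and n = (−sin -46.5°, cos -46.5°) = (0.725, 0.688). F is at the origin and G lies 34.5 along u from F, so G = 34.5·u = (23.7, -25.0). Tangency of A1 to both parallel lines with radius 6.0 puts Z and P at F ± 6.0·n: Z = (4.35, 4.13), P = (-4.35, -4.13). Equal radii place K and U the same way about G: K = G + 6.0·n = (28.1, -20.9), U = G − 6.0·n = (19.4, -29.2). Then |FK| = |K − F| = 35.0.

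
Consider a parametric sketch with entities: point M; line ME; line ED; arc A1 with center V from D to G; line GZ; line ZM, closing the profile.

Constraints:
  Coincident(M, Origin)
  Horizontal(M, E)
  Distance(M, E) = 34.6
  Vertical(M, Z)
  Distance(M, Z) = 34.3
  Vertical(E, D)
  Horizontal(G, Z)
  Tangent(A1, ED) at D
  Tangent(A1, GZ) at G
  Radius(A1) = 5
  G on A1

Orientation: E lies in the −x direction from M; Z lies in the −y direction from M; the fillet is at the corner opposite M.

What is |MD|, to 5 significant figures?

45.339

M is at the origin; ME is horizontal with |ME| = 34.6 and E on the −x side, so E = (-34.600, 0.0000). M and Z share the same x with |MZ| = 34.3 and Z on the −y side, so Z = (0.0000, -34.300). The virtual corner opposite M is at (-34.600, -34.300). The tangent condition forces VD to be normal to ED and A1 meets GZ tangentially, so VG is at right angles to GZ, with radius 5.0, so the center V sits 5.0 in from both sides at V = (-29.600, -29.300). That places the tangent points at D = (-34.600, -29.300) on ED and G = (-29.600, -34.300) on GZ. Then |MD| = |D − M| = 45.339.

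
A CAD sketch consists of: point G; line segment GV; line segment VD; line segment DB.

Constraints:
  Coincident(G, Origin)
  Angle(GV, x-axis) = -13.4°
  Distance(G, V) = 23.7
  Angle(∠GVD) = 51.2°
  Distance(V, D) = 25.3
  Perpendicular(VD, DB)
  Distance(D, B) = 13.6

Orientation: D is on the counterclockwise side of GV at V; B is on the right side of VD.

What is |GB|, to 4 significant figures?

33.73

G is at the origin; GV runs at -13.4° with length 23.7, so V = 23.7·(cos -13.4°, sin -13.4°) = (23.05, -5.492). ∠GVD = 51.2°, so VD runs at -13.4° + (180° − 51.2°) = 115.4° from the x-axis; with |VD| = 25.3, D = V + 25.3·(cos 115.4°, sin 115.4°) = (12.20, 17.36). VD is perpendicular to DB; with |DB| = 13.6 on the right of VD, B = D + 13.6·(0.9033, 0.4289) = (24.49, 23.20). Then |GB| = |B − G| = 33.73.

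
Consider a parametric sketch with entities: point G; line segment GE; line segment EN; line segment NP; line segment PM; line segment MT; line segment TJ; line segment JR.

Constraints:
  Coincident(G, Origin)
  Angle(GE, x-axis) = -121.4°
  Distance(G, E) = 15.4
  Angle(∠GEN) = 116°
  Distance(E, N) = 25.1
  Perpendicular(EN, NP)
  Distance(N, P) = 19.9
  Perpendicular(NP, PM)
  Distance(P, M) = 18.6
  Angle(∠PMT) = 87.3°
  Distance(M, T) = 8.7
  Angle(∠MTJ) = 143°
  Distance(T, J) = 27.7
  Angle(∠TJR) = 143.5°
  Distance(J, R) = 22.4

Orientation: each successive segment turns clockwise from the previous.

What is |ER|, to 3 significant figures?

48.9

∠MTJ = 143.0° gives TJ at -135° from the x-axis; with |TJ| = 27.7, J = (-33.5, -20.9). ∠TJR = 143.5° gives JR at -172° from the x-axis; with |JR| = 22.4, R = (-55.6, -24.2). Then |ER| = |R − E| = 48.9.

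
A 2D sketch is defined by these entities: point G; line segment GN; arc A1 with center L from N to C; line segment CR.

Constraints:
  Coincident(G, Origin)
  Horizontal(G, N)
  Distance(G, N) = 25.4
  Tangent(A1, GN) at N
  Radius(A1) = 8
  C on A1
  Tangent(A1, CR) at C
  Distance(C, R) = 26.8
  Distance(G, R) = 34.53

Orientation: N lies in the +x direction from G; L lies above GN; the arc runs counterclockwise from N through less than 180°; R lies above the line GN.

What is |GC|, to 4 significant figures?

33.89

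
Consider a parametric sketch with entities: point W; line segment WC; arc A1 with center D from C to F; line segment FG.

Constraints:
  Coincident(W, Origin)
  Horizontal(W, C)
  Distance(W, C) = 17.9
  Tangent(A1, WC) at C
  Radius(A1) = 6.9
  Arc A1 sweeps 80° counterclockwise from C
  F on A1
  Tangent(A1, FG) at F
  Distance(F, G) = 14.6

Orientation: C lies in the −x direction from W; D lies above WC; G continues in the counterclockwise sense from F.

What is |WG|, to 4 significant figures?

21.83

W is at the origin; W and C share the same y with |WC| = 17.9 and C on the −x side, so C = (-17.90, 0.000). Since A1 is tangent to WC there, DC ⟂ WC, so D = C + (0, 6.9) = (-17.90, 6.900). On A1, C sits at bearing -90° from D; an 80° counterclockwise sweep puts F at bearing -10°, so F = D + 6.9·(cos -10°, sin -10°) = (-11.10, 5.702). Tangency of A1 to FG means the radius DF is perpendicular to FG, so FG runs along (−sin -10°, cos -10°); with |FG| = 14.6, G = (-8.570, 20.08). Then |WG| = |G − W| = 21.83.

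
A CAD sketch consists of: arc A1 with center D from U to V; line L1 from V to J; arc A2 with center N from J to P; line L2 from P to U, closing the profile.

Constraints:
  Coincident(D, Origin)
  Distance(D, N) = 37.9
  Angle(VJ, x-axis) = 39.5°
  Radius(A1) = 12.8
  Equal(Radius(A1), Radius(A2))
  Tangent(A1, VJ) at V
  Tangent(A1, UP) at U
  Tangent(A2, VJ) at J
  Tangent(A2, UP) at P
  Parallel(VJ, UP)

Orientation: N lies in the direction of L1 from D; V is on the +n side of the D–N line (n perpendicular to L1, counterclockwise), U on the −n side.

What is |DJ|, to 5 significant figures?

40.003

The slot axis is L1's direction at 39.5°, so u = (cos 39.5°, sin 39.5°) = (0.77162, 0.63608) and n = (−sin 39.5°, cos 39.5°) = (-0.63608, 0.77162). D is at the origin and N lies 37.9 along u from D, so N = 37.9·u = (29.245, 24.107). Tangency of A1 to both parallel lines with radius 12.8 puts V and U at D ± 12.8·n: V = (-8.1418, 9.8768), U = (8.1418, -9.8768). Equal radii place J and P the same way about N: J = N + 12.8·n = (21.103, 33.984), P = N − 12.8·n = (37.386, 14.231). Then |DJ| = |J − D| = 40.003.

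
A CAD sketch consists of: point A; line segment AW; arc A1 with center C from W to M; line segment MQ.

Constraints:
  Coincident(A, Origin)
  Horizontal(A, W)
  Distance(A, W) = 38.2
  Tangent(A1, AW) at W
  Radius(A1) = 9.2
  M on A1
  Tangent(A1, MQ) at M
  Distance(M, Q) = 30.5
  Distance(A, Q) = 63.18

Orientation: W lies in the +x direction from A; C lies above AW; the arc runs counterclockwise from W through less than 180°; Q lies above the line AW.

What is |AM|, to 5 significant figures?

48.121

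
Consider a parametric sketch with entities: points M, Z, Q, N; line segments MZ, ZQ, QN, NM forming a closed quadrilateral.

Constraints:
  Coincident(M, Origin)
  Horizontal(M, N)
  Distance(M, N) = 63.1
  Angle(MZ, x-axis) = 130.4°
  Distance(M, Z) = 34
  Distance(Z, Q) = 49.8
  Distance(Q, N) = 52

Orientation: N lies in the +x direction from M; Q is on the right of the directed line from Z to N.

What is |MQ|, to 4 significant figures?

15.94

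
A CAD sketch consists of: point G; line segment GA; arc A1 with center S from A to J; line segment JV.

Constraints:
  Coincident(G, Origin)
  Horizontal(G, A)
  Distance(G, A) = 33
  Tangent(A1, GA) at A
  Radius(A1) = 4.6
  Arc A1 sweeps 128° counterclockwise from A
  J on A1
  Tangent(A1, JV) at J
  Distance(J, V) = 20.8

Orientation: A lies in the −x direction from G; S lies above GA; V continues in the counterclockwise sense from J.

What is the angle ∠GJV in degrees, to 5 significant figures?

142.20°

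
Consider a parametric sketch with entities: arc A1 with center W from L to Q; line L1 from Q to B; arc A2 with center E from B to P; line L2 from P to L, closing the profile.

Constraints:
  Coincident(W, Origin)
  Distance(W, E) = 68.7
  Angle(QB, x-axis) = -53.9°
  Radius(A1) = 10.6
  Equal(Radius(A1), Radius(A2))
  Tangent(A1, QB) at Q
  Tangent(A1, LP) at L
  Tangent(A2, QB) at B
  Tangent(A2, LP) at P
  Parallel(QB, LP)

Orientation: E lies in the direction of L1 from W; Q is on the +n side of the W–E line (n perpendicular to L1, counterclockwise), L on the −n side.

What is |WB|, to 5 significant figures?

69.513

The slot axis is L1's direction at -53.9°, so u = (cos -53.9°, sin -53.9°) = (0.58920, -0.80799) and n = (−sin -53.9°, cos -53.9°) = (0.80799, 0.58920). W is at the origin and E lies 68.7 along u from W, so E = 68.7·u = (40.478, -55.509). Tangency of A1 to both parallel lines with radius 10.6 puts Q and L at W ± 10.6·n: Q = (8.5647, 6.2455), L = (-8.5647, -6.2455). Equal radii place B and P the same way about E: B = E + 10.6·n = (49.042, -49.263), P = E − 10.6·n = (31.913, -61.754). Then |WB| = |B − W| = 69.513.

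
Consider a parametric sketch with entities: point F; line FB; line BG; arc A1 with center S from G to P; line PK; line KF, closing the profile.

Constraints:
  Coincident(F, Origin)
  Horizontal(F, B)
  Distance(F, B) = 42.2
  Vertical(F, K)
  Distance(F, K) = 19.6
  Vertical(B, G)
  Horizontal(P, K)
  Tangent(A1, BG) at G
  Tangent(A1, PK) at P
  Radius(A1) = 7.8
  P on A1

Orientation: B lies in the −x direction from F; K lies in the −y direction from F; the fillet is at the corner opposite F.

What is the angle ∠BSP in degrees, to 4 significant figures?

146.5°

F is at the origin; FB is horizontal with |FB| = 42.2 and B on the −x side, so B = (-42.20, 0.000). FK is vertical with |FK| = 19.6 and K on the −y side, so K = (0.000, -19.60). The virtual corner opposite F is at (-42.20, -19.60). Since A1 is tangent to BG there, SG ⟂ BG and A1 meets PK tangentially, so SP is at right angles to PK, with radius 7.8, so the center S sits 7.8 in from both sides at S = (-34.40, -11.80). That places the tangent points at G = (-42.20, -11.80) on BG and P = (-34.40, -19.60) on PK. Then cos ∠BSP = SB·SP / (|SB||SP|), giving 146.5°.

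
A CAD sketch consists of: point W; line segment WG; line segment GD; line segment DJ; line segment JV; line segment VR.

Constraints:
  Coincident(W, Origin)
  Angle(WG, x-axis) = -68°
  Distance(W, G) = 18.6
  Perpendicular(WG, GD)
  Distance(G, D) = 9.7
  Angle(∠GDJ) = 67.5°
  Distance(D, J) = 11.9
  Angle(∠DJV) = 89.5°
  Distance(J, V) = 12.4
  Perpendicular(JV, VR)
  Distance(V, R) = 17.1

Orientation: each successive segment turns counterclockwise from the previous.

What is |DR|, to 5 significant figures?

13.351

W is at the origin; WG runs at -68.0° with length 18.6, so G = (6.9677, -17.246). The perpendicularity gives GD at right angles to WG, so GD runs at 22.000°; with |GD| = 9.7, D = (15.961, -13.612). ∠GDJ = 67.5° gives DJ at 134.50° from the x-axis; with |DJ| = 11.9, J = (7.6205, -5.1243). ∠DJV = 89.5° gives JV at -135.00° from the x-axis; with |JV| = 12.4, V = (-1.1476, -13.892). JV ⟂ VR, so VR runs at -45.000°; with |VR| = 17.1, R = (10.944, -25.984). Then |DR| = |R − D| = 13.351.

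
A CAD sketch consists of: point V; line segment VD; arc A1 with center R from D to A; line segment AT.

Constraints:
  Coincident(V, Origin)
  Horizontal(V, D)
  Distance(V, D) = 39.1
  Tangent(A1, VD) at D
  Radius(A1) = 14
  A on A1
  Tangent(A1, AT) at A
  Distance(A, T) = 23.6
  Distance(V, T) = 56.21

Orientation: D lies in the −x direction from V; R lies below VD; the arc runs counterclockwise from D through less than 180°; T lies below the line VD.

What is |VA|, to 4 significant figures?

55.25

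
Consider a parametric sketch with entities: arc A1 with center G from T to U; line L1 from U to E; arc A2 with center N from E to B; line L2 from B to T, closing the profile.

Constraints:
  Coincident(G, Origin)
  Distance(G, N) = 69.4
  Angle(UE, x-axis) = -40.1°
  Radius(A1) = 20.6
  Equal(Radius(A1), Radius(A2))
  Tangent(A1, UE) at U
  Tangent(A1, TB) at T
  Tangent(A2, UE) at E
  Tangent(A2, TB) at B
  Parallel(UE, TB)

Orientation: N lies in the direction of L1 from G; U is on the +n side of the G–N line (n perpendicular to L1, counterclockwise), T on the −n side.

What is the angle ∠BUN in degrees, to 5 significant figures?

14.163°

The slot axis is L1's direction at -40.1°, so u = (cos -40.1°, sin -40.1°) = (0.76492, -0.64412) and n = (−sin -40.1°, cos -40.1°) = (0.64412, 0.76492). G is at the origin and N lies 69.4 along u from G, so N = 69.4·u = (53.086, -44.702). Tangency of A1 to both parallel lines with radius 20.6 puts U and T at G ± 20.6·n: U = (13.269, 15.757), T = (-13.269, -15.757). Equal radii place E and B the same way about N: E = N + 20.6·n = (66.354, -28.945), B = N − 20.6·n = (39.817, -60.460). Then cos ∠BUN = UB·UN / (|UB||UN|), giving 14.163°.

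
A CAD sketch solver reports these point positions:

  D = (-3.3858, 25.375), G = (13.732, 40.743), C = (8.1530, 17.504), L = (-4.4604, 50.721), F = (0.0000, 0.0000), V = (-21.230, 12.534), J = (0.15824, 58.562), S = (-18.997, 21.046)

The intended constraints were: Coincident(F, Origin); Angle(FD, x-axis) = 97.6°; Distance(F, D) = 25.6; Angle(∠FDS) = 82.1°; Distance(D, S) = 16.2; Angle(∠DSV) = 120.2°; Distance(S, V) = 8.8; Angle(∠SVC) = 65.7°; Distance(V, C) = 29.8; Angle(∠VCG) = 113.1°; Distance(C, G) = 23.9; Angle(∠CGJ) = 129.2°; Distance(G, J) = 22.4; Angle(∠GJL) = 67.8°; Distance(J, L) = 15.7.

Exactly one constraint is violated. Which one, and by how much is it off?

Distance(J, L) = 15.7 — off by 6.60.

F = (0.00, 0.00) ✓; FD at 97.60° ✓; |FD| = 25.60 ✓; ∠FDS = 82.10° ✓; |DS| = 16.20 ✓; ∠DSV = 120.2° ✓; |SV| = 8.800 ✓; ∠SVC = 65.70° ✓; |VC| = 29.80 ✓; ∠VCG = 113.1° ✓; |CG| = 23.90 ✓; ∠CGJ = 129.2° ✓; |GJ| = 22.40 ✓; ∠GJL = 67.80° ✓; |JL| = 9.100 ✗.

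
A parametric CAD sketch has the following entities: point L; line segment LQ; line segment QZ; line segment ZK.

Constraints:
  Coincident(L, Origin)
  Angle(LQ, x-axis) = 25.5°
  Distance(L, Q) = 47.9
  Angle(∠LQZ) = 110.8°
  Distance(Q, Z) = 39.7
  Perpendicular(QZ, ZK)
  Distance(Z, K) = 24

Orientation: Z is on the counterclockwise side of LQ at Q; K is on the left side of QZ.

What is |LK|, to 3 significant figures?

60.4

∠LQZ = 110.8°, so QZ runs at 25.5° + (180° − 110.8°) = 94.7° from the x-axis; with |QZ| = 39.7, Z = Q + 39.7·(cos 94.7°, sin 94.7°) = (40.0, 60.2). QZ ⟂ ZK; with |ZK| = 24.0 on the left of QZ, K = Z + 24.0·(-0.997, -0.0819) = (16.1, 58.2). Then |LK| = |K − L| = 60.4.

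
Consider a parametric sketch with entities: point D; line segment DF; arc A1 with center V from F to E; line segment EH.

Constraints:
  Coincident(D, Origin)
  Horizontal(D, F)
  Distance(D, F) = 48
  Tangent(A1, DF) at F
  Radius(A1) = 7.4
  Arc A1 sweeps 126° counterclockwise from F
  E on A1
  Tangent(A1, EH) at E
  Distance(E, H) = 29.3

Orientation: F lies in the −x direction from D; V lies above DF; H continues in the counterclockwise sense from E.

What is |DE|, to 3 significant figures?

43.6

The tangent condition forces VF to be normal to DF, so V = F + (0, 7.4) = (-48.0, 7.40). On A1, F sits at bearing -90° from V; a 126° counterclockwise sweep puts E at bearing 36°, so E = V + 7.4·(cos 36°, sin 36°) = (-42.0, 11.7). Then |DE| = |E − D| = 43.6.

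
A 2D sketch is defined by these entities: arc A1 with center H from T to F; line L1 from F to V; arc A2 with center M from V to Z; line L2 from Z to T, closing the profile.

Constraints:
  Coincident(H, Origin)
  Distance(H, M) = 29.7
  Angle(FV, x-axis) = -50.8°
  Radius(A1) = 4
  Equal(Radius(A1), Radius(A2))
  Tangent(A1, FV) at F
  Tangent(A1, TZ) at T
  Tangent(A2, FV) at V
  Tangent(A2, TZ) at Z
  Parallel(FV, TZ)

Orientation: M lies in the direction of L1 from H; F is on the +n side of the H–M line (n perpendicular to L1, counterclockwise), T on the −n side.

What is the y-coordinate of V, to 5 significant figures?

-20.488

Tangency of A1 to both parallel lines with radius 4.0 puts F and T at H ± 4.0·n: F = (3.0998, 2.5281), T = (-3.0998, -2.5281). Equal radii place V and Z the same way about M: V = M + 4.0·n = (21.871, -20.488), Z = M − 4.0·n = (15.671, -25.544). So V.y = -20.488.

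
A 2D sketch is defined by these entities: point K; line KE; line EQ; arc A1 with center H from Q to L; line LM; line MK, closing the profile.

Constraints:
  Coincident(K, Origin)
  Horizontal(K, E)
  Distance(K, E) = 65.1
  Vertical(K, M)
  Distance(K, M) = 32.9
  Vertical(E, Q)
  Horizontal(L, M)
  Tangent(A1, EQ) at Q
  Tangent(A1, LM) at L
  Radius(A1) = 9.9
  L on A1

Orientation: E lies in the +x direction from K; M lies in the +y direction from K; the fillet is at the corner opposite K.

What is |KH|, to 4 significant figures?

59.80

K is at the origin; K and E share the same y with |KE| = 65.1 and E on the +x side, so E = (65.10, 0.000). KM is vertical with |KM| = 32.9 and M on the +y side, so M = (0.000, 32.90). The virtual corner opposite K is at (65.10, 32.90). Since A1 is tangent to EQ there, HQ ⟂ EQ and tangency of A1 to LM means the radius HL is perpendicular to LM, with radius 9.9, so the center H sits 9.9 in from both sides at H = (55.20, 23.00). Then |KH| = |H − K| = 59.80.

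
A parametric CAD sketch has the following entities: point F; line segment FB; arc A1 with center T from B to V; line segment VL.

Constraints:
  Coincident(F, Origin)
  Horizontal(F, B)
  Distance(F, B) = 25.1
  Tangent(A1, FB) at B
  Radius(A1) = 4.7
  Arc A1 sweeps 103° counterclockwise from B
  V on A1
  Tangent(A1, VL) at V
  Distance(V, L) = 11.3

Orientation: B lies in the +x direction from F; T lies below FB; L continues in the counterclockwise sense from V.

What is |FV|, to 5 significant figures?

21.313

Tangency of A1 to FB means the radius TB is perpendicular to FB, so T = B + (0, -4.7) = (25.100, -4.7000). On A1, B sits at bearing 90° from T; a 103° counterclockwise sweep puts V at bearing 193°, so V = T + 4.7·(cos 193°, sin 193°) = (20.520, -5.7573). Then |FV| = |V − F| = 21.313.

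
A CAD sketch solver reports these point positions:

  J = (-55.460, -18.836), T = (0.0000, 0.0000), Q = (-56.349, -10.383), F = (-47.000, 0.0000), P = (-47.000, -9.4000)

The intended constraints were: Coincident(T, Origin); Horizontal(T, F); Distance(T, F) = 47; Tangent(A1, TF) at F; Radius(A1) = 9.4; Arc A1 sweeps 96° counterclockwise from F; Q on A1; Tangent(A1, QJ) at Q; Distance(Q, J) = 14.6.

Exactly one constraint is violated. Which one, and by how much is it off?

Distance(Q, J) = 14.6 — off by 6.10.

T = (0.00, 0.00) ✓; T.y = 0.00, F.y = 0.00 ✓; |TF| = 47.00 ✓; ∠(PF, FT) = 90.00° ✓; |PF| = 9.400 ✓; bearing(P→Q) − bearing(P→F) = 96.00° ✓; |PQ| = 9.401 ✓; ∠(PQ, QJ) = 90.00° ✓; |QJ| = 8.500 ✗.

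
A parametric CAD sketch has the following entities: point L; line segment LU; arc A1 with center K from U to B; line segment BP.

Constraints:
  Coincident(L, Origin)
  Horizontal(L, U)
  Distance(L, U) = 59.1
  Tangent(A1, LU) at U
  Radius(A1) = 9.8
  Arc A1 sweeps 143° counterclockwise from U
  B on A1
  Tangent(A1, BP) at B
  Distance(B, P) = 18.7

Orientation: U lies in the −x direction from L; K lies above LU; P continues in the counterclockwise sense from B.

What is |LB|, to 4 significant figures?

56.05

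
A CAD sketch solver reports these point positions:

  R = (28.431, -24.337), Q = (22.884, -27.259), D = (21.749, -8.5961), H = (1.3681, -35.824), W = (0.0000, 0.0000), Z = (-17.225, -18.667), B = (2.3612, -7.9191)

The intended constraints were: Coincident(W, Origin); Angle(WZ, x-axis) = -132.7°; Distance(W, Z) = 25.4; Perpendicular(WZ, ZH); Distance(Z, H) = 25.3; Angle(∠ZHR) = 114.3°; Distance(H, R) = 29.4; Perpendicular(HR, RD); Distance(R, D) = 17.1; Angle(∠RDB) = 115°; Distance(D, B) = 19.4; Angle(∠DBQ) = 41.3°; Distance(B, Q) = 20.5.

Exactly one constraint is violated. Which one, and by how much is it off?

Distance(B, Q) = 20.5 — off by 7.70.

W = (0.00, 0.00) ✓; WZ at -132.7° ✓; |WZ| = 25.40 ✓; ∠(WZ, ZH) = 90.00° ✓; |ZH| = 25.30 ✓; ∠ZHR = 114.3° ✓; |HR| = 29.40 ✓; ∠(HR, RD) = 90.00° ✓; |RD| = 17.10 ✓; ∠RDB = 115.0° ✓; |DB| = 19.40 ✓; ∠DBQ = 41.30° ✓; |BQ| = 28.20 ✗.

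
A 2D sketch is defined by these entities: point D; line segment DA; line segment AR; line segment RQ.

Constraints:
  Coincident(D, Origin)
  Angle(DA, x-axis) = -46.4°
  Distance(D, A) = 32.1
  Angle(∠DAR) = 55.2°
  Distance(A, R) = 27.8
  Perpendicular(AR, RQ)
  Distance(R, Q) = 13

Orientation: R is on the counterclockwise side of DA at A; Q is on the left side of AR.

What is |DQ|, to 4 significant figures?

16.38

D is at the origin; DA runs at -46.4° with length 32.1, so A = 32.1·(cos -46.4°, sin -46.4°) = (22.14, -23.25). ∠DAR = 55.2°, so AR runs at -46.4° + (180° − 55.2°) = 78.40° from the x-axis; with |AR| = 27.8, R = A + 27.8·(cos 78.40°, sin 78.40°) = (27.73, 3.986). AR ⟂ RQ; with |RQ| = 13.0 on the left of AR, Q = R + 13.0·(-0.9796, 0.2011) = (14.99, 6.600). Then |DQ| = |Q − D| = 16.38.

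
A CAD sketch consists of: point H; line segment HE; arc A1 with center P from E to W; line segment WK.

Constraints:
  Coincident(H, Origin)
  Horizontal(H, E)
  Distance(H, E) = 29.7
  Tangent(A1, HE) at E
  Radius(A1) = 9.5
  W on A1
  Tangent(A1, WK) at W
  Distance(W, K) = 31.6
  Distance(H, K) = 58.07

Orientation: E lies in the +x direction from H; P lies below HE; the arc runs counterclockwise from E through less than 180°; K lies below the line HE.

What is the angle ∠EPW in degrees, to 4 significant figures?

128.6°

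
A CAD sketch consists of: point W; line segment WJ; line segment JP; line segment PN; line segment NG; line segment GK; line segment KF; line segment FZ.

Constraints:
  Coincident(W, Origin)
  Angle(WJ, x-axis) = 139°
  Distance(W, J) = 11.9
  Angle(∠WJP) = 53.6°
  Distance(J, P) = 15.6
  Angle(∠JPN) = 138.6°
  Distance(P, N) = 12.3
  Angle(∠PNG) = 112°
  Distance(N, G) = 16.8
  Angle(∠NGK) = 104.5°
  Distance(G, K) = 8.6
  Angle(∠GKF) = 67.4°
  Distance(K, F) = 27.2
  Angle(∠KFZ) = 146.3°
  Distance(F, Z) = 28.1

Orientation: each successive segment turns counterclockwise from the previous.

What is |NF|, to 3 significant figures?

9.15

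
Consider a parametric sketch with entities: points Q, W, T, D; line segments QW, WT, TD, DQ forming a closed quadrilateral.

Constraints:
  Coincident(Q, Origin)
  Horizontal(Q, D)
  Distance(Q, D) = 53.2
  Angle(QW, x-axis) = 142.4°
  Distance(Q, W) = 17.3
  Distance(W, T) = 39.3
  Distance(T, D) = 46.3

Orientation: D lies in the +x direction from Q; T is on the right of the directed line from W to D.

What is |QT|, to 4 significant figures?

22.76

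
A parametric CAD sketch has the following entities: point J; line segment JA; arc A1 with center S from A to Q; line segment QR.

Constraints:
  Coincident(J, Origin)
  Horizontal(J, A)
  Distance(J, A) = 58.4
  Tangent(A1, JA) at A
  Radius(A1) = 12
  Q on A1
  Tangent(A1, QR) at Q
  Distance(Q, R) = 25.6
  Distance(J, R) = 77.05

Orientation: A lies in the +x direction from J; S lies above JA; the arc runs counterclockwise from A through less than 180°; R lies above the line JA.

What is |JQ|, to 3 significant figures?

71.6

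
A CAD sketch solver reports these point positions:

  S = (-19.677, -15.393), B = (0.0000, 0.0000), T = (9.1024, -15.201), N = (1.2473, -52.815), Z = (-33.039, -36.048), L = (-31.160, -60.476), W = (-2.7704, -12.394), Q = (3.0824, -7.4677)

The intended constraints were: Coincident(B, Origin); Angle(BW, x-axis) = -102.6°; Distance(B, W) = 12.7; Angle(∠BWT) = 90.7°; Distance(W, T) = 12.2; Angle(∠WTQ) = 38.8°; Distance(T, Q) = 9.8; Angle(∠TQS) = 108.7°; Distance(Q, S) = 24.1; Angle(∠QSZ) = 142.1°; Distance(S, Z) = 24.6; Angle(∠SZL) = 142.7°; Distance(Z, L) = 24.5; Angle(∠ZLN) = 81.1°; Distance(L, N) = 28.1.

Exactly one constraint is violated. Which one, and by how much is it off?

Distance(L, N) = 28.1 — off by 5.20.

B = (0.00, 0.00) ✓; BW at -102.6° ✓; |BW| = 12.70 ✓; ∠BWT = 90.70° ✓; |WT| = 12.20 ✓; ∠WTQ = 38.80° ✓; |TQ| = 9.800 ✓; ∠TQS = 108.7° ✓; |QS| = 24.10 ✓; ∠QSZ = 142.1° ✓; |SZ| = 24.60 ✓; ∠SZL = 142.7° ✓; |ZL| = 24.50 ✓; ∠ZLN = 81.10° ✓; |LN| = 33.30 ✗.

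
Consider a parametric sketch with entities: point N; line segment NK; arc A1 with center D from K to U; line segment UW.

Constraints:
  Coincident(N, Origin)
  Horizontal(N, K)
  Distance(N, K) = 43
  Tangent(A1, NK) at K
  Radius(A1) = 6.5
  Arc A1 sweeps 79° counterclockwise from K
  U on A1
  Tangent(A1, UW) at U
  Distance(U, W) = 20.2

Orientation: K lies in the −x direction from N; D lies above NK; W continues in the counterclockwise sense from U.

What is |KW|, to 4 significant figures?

27.10

N is at the origin; N and K share the same y with |NK| = 43.0 and K on the −x side, so K = (-43.00, 0.000). A1 meets NK tangentially, so DK is at right angles to NK, so D = K + (0, 6.5) = (-43.00, 6.500). On A1, K sits at bearing -90° from D; a 79° counterclockwise sweep puts U at bearing -11°, so U = D + 6.5·(cos -11°, sin -11°) = (-36.62, 5.260). A1 meets UW tangentially, so DU is at right angles to UW, so UW runs along (−sin -11°, cos -11°); with |UW| = 20.2, W = (-32.77, 25.09). Then |KW| = |W − K| = 27.10.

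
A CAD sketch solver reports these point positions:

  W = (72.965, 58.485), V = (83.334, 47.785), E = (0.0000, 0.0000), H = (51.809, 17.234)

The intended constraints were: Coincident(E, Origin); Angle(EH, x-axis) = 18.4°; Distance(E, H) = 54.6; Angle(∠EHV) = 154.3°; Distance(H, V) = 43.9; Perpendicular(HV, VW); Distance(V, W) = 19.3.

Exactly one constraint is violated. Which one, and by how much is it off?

Distance(V, W) = 19.3 — off by 4.40.

E = (0.00, 0.00) ✓; EH at 18.40° ✓; |EH| = 54.60 ✓; ∠EHV = 154.3° ✓; |HV| = 43.90 ✓; ∠(HV, VW) = 90.00° ✓; |VW| = 14.90 ✗.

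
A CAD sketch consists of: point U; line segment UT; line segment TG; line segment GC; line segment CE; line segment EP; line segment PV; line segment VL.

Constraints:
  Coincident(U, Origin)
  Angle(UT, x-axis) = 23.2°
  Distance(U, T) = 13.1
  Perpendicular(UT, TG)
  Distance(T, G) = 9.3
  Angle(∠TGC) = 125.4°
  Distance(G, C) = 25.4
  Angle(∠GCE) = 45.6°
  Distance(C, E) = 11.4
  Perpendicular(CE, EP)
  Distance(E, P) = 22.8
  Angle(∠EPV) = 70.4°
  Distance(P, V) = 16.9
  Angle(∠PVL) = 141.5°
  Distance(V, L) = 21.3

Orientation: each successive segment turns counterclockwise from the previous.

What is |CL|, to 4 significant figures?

15.81

U is at the origin; UT runs at 23.2° with length 13.1, so T = (12.04, 5.161). UT is perpendicular to TG, so TG runs at 113.2°; with |TG| = 9.3, G = (8.377, 13.71). ∠TGC = 125.4° gives GC at 167.8° from the x-axis; with |GC| = 25.4, C = (-16.45, 19.08). ∠GCE = 45.6° gives CE at -57.80° from the x-axis; with |CE| = 11.4, E = (-10.37, 9.430). CE is perpendicular to EP, so EP runs at 32.20°; with |EP| = 22.8, P = (8.919, 21.58). ∠EPV = 70.4° gives PV at 141.8° from the x-axis; with |PV| = 16.9, V = (-4.362, 32.03). ∠PVL = 141.5° gives VL at -179.7° from the x-axis; with |VL| = 21.3, L = (-25.66, 31.92). Then |CL| = |L − C| = 15.81.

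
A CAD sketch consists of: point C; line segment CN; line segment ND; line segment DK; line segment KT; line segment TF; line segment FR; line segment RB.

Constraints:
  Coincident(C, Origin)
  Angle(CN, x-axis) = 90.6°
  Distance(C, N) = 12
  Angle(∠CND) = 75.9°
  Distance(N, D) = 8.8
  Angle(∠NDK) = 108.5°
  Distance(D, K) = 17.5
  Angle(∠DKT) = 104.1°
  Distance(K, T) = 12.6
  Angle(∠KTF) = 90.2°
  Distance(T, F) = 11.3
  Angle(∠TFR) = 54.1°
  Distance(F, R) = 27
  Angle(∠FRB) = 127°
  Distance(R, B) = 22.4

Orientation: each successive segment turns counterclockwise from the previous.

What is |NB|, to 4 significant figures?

50.26

C is at the origin; CN runs at 90.6° with length 12.0, so N = (-0.1257, 12.00). ∠CND = 75.9° gives ND at -165.3° from the x-axis; with |ND| = 8.8, D = (-8.638, 9.766). ∠NDK = 108.5° gives DK at -93.80° from the x-axis; with |DK| = 17.5, K = (-9.797, -7.695). ∠DKT = 104.1° gives KT at -17.90° from the x-axis; with |KT| = 12.6, T = (2.193, -11.57). ∠KTF = 90.2° gives TF at 71.90° from the x-axis; with |TF| = 11.3, F = (5.703, -0.8271). ∠TFR = 54.1° gives FR at -162.2° from the x-axis; with |FR| = 27.0, R = (-20.00, -9.081). ∠FRB = 127.0° gives RB at -109.2° from the x-axis; with |RB| = 22.4, B = (-27.37, -30.23). Then |NB| = |B − N| = 50.26.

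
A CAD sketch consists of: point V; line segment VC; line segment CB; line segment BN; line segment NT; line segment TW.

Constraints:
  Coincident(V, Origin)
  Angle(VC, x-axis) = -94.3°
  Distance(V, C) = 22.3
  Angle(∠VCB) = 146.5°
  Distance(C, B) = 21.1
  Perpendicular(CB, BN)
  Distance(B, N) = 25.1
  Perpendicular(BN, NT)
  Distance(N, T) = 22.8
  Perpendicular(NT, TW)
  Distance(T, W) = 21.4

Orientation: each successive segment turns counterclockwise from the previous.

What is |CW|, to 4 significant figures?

4.072

V is at the origin; VC runs at -94.3° with length 22.3, so C = (-1.672, -22.24). ∠VCB = 146.5° gives CB at -60.80° from the x-axis; with |CB| = 21.1, B = (8.622, -40.66). CB ⟂ BN, so BN runs at 29.20°; with |BN| = 25.1, N = (30.53, -28.41). BN is perpendicular to NT, so NT runs at 119.2°; with |NT| = 22.8, T = (19.41, -8.508). NT is perpendicular to TW, so TW runs at -150.8°; with |TW| = 21.4, W = (0.7284, -18.95). Then |CW| = |W − C| = 4.072.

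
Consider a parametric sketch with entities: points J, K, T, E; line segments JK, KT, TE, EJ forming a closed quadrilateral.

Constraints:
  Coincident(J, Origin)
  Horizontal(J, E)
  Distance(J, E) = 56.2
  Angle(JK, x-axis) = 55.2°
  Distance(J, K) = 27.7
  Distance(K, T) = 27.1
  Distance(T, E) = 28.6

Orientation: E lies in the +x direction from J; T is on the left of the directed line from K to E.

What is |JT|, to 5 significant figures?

49.692

Checks: |KT| = 27.10 ✓; |TE| = 28.60 ✓.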